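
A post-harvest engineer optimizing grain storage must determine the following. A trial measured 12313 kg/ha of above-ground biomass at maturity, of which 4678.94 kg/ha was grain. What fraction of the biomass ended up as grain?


HI = grain_yield / biomass
   = 4678.94 / 12313
   = 0.38


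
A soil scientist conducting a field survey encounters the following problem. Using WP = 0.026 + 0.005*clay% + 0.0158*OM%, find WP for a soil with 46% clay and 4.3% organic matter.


WP = 0.026 + 0.005*46 + 0.0158*4.3
   = 0.026 + 0.2300 + 0.0679
   = 0.3239


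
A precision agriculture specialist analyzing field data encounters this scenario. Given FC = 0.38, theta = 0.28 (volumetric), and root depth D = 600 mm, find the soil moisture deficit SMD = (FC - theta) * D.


SMD = (FC - theta) * D
    = (0.38 - 0.28) * 600
    = 0.100 * 600
    = 60 mm


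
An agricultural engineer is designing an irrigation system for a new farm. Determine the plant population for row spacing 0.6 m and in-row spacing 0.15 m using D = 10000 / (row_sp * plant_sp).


D = 10000 / (row_sp * plant_sp)
  = 10000 / (0.6 * 0.15)
  = 10000 / 0.0900
  = 111111.11 plants/ha


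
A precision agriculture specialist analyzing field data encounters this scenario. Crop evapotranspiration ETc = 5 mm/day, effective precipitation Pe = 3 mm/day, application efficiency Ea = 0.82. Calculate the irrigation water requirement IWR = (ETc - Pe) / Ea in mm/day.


IWR = (ETc - Pe) / Ea
    = (5 - 3) / 0.82
    = 2 / 0.82
    = 2.44 mm/day


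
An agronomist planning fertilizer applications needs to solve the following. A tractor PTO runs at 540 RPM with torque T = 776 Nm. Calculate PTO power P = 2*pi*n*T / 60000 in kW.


P = 2*pi*n*T / 60000
  = 2*pi * 540 * 776 / 60000
  = 2632905.97 / 60000
  = 43.88 kW


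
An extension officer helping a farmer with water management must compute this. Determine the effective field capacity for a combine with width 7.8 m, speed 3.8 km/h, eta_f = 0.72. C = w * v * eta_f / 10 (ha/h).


C = w * v * eta_f / 10
  = 7.8 * 3.8 * 0.72 / 10
  = 21.34 / 10
  = 2.13 ha/h


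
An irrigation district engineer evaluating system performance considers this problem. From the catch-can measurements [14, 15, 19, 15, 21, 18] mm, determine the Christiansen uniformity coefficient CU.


xbar = 102 / 6 = 17
sum|xi - xbar| = 14
CU = 100 * (1 - 14 / (6 * 17))
   = 100 * (1 - 0.1373)
   = 86.27%


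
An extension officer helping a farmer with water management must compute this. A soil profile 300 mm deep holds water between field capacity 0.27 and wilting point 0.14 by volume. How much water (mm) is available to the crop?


AW = (FC - WP) * D
   = (0.27 - 0.14) * 300
   = 0.13 * 300
   = 39 mm


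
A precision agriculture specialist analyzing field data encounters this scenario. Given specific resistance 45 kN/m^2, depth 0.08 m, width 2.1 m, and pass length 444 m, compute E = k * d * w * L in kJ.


E = k * d * w * L
  = 45 * 0.08 * 2.1 * 444
  = 3356.64 kJ


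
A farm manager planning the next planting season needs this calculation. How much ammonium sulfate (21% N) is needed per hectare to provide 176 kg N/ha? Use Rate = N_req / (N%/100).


Rate = N_required / (N_content / 100)
     = 176 / (21 / 100)
     = 176 / 0.21
     = 838.10 kg/ha


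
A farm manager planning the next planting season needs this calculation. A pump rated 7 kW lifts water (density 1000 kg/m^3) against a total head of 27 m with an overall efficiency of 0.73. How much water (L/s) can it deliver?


Q = (P * 1000 * eta) / (rho * g * H)
  = (7 * 1000 * 0.73) / (1000 * 9.81 * 27)
  = 5110 / 264870
  = 0.01929 m^3/s = 19.29 L/s


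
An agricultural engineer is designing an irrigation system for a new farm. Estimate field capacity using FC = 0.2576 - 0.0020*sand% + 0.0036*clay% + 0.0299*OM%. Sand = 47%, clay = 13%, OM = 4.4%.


FC = 0.2576 - 0.0020*47 + 0.0036*13 + 0.0299*4.4
   = 0.2576 - 0.0940 + 0.0468 + 0.1316
   = 0.3420


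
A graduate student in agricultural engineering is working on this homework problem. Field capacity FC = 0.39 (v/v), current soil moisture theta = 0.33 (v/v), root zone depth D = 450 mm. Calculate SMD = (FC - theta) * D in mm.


SMD = (FC - theta) * D
    = (0.39 - 0.33) * 450
    = 0.060 * 450
    = 27 mm


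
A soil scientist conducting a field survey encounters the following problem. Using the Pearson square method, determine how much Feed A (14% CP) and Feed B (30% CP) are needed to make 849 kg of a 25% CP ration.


parts_A = CP_b - target = 30 - 25 = 5
parts_B = target - CP_a = 25 - 14 = 11
total_parts = 5 + 11 = 16
Feed A = 849 * 5 / 16 = 265.31 kg
Feed B = 849 * 11 / 16 = 583.69 kg

265.31 kg


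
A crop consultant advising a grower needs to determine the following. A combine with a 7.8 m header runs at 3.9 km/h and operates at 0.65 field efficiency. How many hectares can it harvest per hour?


C = w * v * eta_f / 10
  = 7.8 * 3.9 * 0.65 / 10
  = 19.77 / 10
  = 1.98 ha/h


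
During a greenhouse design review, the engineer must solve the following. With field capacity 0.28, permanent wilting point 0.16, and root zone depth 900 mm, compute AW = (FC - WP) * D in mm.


AW = (FC - WP) * D
   = (0.28 - 0.16) * 900
   = 0.12 * 900
   = 108 mm


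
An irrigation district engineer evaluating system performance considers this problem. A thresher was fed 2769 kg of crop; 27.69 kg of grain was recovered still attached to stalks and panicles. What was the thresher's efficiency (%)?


eta = (total - unthreshed) / total * 100
    = (2769 - 27.69) / 2769 * 100
    = 2741.31 / 2769 * 100
    = 99%


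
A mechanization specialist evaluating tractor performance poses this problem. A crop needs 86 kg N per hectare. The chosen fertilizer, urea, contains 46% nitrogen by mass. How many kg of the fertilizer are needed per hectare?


Rate = N_required / (N_content / 100)
     = 86 / (46 / 100)
     = 86 / 0.46
     = 186.96 kg/ha


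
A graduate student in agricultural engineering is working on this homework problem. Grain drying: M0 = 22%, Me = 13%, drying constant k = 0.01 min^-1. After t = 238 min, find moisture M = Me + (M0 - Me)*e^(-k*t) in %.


M = Me + (M0 - Me) * e^(-k*t)
  = 13 + (22 - 13) * e^(-0.01*238)
  = 13 + 9 * e^(-2.380)
  = 13 + 9 * 0.09255
  = 13 + 0.8330
  = 13.83%


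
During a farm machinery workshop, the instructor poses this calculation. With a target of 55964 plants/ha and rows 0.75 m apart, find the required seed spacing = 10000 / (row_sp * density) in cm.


spacing = 10000 / (row_sp * density)
        = 10000 / (0.75 * 55964)
        = 10000 / 41973
        = 0.23825 m = 23.82 cm


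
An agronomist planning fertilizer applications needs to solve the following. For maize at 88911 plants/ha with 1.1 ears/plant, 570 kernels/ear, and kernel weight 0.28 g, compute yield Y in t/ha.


Y = density * ears * kernels * kw
  = 88911 * 1.1 * 570 * 0.28 g/ha
  = 15609215.16 g/ha
  = 15609.22 kg/ha = 15.61 t/ha


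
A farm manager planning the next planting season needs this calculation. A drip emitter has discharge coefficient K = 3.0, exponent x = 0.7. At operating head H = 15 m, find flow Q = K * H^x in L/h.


Q = K * H^x
  = 3.0 * 15^0.7
  = 3.0 * 6.6568
  = 19.97 L/h


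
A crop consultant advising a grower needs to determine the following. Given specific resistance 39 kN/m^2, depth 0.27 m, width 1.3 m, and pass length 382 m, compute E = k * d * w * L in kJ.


E = k * d * w * L
  = 39 * 0.27 * 1.3 * 382
  = 5229.20 kJ


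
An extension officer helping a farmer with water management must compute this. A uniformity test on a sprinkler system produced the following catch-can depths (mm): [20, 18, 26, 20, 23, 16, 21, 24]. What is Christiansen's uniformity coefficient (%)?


xbar = 168 / 8 = 21
sum|xi - xbar| = 20
CU = 100 * (1 - 20 / (8 * 21))
   = 100 * (1 - 0.1190)
   = 88.10%


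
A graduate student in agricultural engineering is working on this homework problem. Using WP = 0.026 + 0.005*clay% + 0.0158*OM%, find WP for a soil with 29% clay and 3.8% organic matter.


WP = 0.026 + 0.005*29 + 0.0158*3.8
   = 0.026 + 0.1450 + 0.0600
   = 0.2310


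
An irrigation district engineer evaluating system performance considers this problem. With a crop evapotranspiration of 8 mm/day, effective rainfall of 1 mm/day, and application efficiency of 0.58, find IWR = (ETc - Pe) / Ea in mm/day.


IWR = (ETc - Pe) / Ea
    = (8 - 1) / 0.58
    = 7 / 0.58
    = 12.07 mm/day


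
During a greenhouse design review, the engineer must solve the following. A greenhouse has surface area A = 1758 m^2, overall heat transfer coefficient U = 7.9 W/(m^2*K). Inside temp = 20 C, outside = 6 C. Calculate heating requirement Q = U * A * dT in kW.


dT = 20 - (6) = 14 K
Q = U * A * dT
  = 7.9 * 1758 * 14
  = 194434.80 W = 194.43 kW


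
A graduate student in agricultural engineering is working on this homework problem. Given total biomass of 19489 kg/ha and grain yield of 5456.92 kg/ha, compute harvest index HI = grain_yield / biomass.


HI = grain_yield / biomass
   = 5456.92 / 19489
   = 0.28


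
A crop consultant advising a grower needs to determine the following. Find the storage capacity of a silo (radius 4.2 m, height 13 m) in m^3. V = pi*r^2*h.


V = pi * r^2 * h
  = pi * 4.2^2 * 13
  = pi * 17.64 * 13
  = 720.43 m^3


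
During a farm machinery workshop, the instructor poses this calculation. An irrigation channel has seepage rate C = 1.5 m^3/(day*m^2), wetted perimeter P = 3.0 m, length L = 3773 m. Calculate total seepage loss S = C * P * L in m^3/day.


S = C * P * L
  = 1.5 * 3.0 * 3773
  = 16978.50 m^3/day


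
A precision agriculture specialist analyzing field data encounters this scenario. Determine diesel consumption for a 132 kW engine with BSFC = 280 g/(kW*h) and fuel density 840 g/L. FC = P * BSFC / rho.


FC = P * BSFC / rho_fuel
   = 132 * 280 / 840
   = 36960 / 840
   = 44 L/h


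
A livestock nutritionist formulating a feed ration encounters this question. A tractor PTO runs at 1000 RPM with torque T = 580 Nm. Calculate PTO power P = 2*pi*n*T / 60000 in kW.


P = 2*pi*n*T / 60000
  = 2*pi * 1000 * 580 / 60000
  = 3644247.48 / 60000
  = 60.74 kW


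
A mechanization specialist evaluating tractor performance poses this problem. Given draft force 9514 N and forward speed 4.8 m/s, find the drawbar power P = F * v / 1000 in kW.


P = F * v / 1000
  = 9514 * 4.8 / 1000
  = 45667.20 / 1000
  = 45.67 kW


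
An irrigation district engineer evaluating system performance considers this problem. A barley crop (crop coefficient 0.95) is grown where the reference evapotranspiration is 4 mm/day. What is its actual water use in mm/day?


ETc = Kc * ET0
    = 0.95 * 4
    = 3.80 mm/day


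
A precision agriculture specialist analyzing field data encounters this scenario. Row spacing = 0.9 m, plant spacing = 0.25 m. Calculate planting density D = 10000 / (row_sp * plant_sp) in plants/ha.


D = 10000 / (row_sp * plant_sp)
  = 10000 / (0.9 * 0.25)
  = 10000 / 0.2250
  = 44444.44 plants/ha


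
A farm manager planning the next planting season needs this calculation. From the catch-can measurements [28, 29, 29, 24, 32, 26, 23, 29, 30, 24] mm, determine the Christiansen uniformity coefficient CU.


xbar = 274 / 10 = 27.400
sum|xi - xbar| = 25.200
CU = 100 * (1 - 25.200 / (10 * 27.400))
   = 100 * (1 - 0.0920)
   = 90.80%


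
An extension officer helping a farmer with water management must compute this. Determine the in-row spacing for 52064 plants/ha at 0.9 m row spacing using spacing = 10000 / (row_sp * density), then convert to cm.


spacing = 10000 / (row_sp * density)
        = 10000 / (0.9 * 52064)
        = 10000 / 46857.60
        = 0.21341 m = 21.34 cm


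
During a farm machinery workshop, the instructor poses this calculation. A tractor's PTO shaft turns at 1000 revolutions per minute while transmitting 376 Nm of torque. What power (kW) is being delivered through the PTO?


P = 2*pi*n*T / 60000
  = 2*pi * 1000 * 376 / 60000
  = 2362477.68 / 60000
  = 39.37 kW


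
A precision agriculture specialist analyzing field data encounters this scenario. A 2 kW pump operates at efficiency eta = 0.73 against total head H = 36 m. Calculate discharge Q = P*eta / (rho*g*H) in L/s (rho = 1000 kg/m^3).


Q = (P * 1000 * eta) / (rho * g * H)
  = (2 * 1000 * 0.73) / (1000 * 9.81 * 36)
  = 1460 / 353160
  = 0.00413 m^3/s = 4.13 L/s


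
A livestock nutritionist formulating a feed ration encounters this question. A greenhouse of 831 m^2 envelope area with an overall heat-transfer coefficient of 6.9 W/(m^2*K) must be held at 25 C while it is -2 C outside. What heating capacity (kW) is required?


dT = 25 - (-2) = 27 K
Q = U * A * dT
  = 6.9 * 831 * 27
  = 154815.30 W = 154.82 kW


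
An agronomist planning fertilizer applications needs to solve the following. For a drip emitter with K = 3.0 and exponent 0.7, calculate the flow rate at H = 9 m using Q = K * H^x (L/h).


Q = K * H^x
  = 3.0 * 9^0.7
  = 3.0 * 4.6555
  = 13.97 L/h


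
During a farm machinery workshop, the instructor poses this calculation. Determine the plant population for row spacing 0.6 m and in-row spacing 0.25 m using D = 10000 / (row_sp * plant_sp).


D = 10000 / (row_sp * plant_sp)
  = 10000 / (0.6 * 0.25)
  = 10000 / 0.1500
  = 66666.67 plants/ha


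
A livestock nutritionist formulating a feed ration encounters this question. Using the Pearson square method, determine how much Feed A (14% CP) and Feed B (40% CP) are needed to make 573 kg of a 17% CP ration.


parts_A = CP_b - target = 40 - 17 = 23
parts_B = target - CP_a = 17 - 14 = 3
total_parts = 23 + 3 = 26
Feed A = 573 * 23 / 26 = 506.88 kg
Feed B = 573 * 3 / 26 = 66.12 kg

506.88 kg


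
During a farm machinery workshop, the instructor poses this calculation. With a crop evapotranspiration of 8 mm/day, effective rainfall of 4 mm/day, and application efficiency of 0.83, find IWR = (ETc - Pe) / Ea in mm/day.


IWR = (ETc - Pe) / Ea
    = (8 - 4) / 0.83
    = 4 / 0.83
    = 4.82 mm/day


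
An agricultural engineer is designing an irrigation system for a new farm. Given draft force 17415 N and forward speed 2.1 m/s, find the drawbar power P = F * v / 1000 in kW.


P = F * v / 1000
  = 17415 * 2.1 / 1000
  = 36571.50 / 1000
  = 36.57 kW


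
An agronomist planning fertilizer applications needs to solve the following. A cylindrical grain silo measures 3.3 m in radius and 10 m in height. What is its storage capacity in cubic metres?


V = pi * r^2 * h
  = pi * 3.3^2 * 10
  = pi * 10.89 * 10
  = 342.12 m^3


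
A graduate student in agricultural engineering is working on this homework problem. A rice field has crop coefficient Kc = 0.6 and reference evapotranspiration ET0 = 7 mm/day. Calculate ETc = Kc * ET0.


ETc = Kc * ET0
    = 0.6 * 7
    = 4.20 mm/day


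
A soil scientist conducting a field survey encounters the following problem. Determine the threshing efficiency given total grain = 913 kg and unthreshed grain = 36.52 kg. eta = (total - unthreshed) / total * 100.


eta = (total - unthreshed) / total * 100
    = (913 - 36.52) / 913 * 100
    = 876.48 / 913 * 100
    = 96%


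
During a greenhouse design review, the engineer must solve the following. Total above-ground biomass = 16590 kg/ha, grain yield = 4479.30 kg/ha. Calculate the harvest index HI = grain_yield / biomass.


HI = grain_yield / biomass
   = 4479.30 / 16590
   = 0.27


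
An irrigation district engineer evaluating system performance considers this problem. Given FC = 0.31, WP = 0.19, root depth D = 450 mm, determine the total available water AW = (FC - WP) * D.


AW = (FC - WP) * D
   = (0.31 - 0.19) * 450
   = 0.12 * 450
   = 54 mm


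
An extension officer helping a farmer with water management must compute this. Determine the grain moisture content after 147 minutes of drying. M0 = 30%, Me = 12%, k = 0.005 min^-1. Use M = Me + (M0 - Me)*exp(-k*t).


M = Me + (M0 - Me) * e^(-k*t)
  = 12 + (30 - 12) * e^(-0.005*147)
  = 12 + 18 * e^(-0.735)
  = 12 + 18 * 0.47951
  = 12 + 8.6311
  = 20.63%


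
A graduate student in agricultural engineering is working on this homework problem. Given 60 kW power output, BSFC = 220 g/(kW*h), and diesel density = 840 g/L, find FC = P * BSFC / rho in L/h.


FC = P * BSFC / rho_fuel
   = 60 * 220 / 840
   = 13200 / 840
   = 15.71 L/h


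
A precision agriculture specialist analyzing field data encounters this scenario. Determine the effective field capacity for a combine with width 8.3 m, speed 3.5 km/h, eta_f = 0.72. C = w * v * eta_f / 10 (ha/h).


C = w * v * eta_f / 10
  = 8.3 * 3.5 * 0.72 / 10
  = 20.92 / 10
  = 2.09 ha/h


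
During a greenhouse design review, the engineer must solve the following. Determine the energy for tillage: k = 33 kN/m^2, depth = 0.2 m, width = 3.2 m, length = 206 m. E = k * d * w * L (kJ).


E = k * d * w * L
  = 33 * 0.2 * 3.2 * 206
  = 4350.72 kJ


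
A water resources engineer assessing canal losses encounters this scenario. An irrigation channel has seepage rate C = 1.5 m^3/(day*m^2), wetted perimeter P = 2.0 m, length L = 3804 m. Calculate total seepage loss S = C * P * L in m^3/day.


S = C * P * L
  = 1.5 * 2.0 * 3804
  = 11412 m^3/day


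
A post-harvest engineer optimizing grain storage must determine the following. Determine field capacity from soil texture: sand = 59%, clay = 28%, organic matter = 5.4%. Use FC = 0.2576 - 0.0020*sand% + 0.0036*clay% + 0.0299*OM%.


FC = 0.2576 - 0.0020*59 + 0.0036*28 + 0.0299*5.4
   = 0.2576 - 0.1180 + 0.1008 + 0.1615
   = 0.4019


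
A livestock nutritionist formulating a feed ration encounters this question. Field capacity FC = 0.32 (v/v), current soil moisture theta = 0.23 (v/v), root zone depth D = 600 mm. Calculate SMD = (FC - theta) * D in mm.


SMD = (FC - theta) * D
    = (0.32 - 0.23) * 600
    = 0.090 * 600
    = 54 mm


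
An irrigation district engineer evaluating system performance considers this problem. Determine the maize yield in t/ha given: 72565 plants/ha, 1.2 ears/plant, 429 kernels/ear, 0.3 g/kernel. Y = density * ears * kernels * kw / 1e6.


Y = density * ears * kernels * kw
  = 72565 * 1.2 * 429 * 0.3 g/ha
  = 11206938.60 g/ha
  = 11206.94 kg/ha = 11.21 t/ha


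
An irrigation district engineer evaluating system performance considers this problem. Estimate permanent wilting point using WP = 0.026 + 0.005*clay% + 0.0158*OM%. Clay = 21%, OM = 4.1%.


WP = 0.026 + 0.005*21 + 0.0158*4.1
   = 0.026 + 0.1050 + 0.0648
   = 0.1958


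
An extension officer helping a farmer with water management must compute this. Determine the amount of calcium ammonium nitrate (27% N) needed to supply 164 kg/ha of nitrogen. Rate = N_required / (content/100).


Rate = N_required / (N_content / 100)
     = 164 / (27 / 100)
     = 164 / 0.27
     = 607.41 kg/ha


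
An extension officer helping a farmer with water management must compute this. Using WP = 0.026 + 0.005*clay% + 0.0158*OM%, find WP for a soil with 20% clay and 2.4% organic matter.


WP = 0.026 + 0.005*20 + 0.0158*2.4
   = 0.026 + 0.1000 + 0.0379
   = 0.1639


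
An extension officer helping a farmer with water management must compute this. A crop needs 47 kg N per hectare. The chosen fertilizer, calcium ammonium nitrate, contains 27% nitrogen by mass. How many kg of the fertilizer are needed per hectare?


Rate = N_required / (N_content / 100)
     = 47 / (27 / 100)
     = 47 / 0.27
     = 174.07 kg/ha


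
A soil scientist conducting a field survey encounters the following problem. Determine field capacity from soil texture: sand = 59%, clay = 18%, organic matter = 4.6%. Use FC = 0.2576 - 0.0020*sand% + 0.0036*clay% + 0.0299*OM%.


FC = 0.2576 - 0.0020*59 + 0.0036*18 + 0.0299*4.6
   = 0.2576 - 0.1180 + 0.0648 + 0.1375
   = 0.3419


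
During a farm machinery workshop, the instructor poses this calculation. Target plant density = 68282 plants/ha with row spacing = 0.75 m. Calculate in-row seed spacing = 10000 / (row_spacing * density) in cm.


spacing = 10000 / (row_sp * density)
        = 10000 / (0.75 * 68282)
        = 10000 / 51211.50
        = 0.19527 m = 19.53 cm


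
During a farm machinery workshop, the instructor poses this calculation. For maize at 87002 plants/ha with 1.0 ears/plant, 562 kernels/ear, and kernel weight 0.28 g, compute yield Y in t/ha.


Y = density * ears * kernels * kw
  = 87002 * 1.0 * 562 * 0.28 g/ha
  = 13690634.72 g/ha
  = 13690.63 kg/ha = 13.69 t/ha


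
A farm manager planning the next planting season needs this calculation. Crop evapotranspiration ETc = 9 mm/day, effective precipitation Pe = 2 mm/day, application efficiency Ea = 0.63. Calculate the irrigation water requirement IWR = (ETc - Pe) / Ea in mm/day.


IWR = (ETc - Pe) / Ea
    = (9 - 2) / 0.63
    = 7 / 0.63
    = 11.11 mm/day


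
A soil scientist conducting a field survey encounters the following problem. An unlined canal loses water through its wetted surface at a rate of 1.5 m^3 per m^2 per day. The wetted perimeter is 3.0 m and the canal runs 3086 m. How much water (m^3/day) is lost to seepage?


S = C * P * L
  = 1.5 * 3.0 * 3086
  = 13887 m^3/day


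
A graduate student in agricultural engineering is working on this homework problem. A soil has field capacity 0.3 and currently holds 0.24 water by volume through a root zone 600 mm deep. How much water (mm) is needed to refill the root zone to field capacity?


SMD = (FC - theta) * D
    = (0.3 - 0.24) * 600
    = 0.060 * 600
    = 36 mm


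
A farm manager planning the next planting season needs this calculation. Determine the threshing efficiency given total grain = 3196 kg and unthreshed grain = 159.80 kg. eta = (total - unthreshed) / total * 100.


eta = (total - unthreshed) / total * 100
    = (3196 - 159.80) / 3196 * 100
    = 3036.20 / 3196 * 100
    = 95%


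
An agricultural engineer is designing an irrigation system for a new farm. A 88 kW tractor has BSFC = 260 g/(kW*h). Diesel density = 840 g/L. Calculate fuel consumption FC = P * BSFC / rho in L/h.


FC = P * BSFC / rho_fuel
   = 88 * 260 / 840
   = 22880 / 840
   = 27.24 L/h


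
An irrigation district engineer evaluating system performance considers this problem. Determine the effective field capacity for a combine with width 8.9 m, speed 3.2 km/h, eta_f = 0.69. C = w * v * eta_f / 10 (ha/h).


C = w * v * eta_f / 10
  = 8.9 * 3.2 * 0.69 / 10
  = 19.65 / 10
  = 1.97 ha/h


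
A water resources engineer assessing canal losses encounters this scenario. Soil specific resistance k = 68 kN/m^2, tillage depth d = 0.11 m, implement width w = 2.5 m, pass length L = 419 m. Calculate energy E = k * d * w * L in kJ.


E = k * d * w * L
  = 68 * 0.11 * 2.5 * 419
  = 7835.30 kJ


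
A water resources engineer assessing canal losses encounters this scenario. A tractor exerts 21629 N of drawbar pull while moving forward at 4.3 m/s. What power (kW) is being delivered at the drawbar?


P = F * v / 1000
  = 21629 * 4.3 / 1000
  = 93004.70 / 1000
  = 93.00 kW


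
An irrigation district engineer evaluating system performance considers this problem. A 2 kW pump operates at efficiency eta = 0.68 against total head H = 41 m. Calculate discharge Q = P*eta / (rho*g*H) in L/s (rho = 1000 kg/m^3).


Q = (P * 1000 * eta) / (rho * g * H)
  = (2 * 1000 * 0.68) / (1000 * 9.81 * 41)
  = 1360 / 402210
  = 0.00338 m^3/s = 3.38 L/s


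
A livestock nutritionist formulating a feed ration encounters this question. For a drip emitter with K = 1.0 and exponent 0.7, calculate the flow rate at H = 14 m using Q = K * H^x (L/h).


Q = K * H^x
  = 1.0 * 14^0.7
  = 1.0 * 6.3429
  = 6.34 L/h


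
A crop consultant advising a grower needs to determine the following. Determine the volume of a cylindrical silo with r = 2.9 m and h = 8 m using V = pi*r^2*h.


V = pi * r^2 * h
  = pi * 2.9^2 * 8
  = pi * 8.41 * 8
  = 211.37 m^3


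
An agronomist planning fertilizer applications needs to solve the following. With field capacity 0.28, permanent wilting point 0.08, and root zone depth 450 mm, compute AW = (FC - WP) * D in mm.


AW = (FC - WP) * D
   = (0.28 - 0.08) * 450
   = 0.20 * 450
   = 90 mm


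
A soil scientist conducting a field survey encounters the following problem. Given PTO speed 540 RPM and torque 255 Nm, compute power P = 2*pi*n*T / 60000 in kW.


P = 2*pi*n*T / 60000
  = 2*pi * 540 * 255 / 60000
  = 865194.62 / 60000
  = 14.42 kW


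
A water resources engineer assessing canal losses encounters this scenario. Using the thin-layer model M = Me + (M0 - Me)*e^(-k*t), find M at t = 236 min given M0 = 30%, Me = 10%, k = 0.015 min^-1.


M = Me + (M0 - Me) * e^(-k*t)
  = 10 + (30 - 10) * e^(-0.015*236)
  = 10 + 20 * e^(-3.540)
  = 10 + 20 * 0.02901
  = 10 + 0.5803
  = 10.58%


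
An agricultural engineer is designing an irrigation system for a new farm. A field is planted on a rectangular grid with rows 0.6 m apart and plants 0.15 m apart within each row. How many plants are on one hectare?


D = 10000 / (row_sp * plant_sp)
  = 10000 / (0.6 * 0.15)
  = 10000 / 0.0900
  = 111111.11 plants/ha


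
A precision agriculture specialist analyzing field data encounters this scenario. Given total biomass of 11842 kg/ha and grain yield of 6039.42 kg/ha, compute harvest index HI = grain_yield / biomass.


HI = grain_yield / biomass
   = 6039.42 / 11842
   = 0.51


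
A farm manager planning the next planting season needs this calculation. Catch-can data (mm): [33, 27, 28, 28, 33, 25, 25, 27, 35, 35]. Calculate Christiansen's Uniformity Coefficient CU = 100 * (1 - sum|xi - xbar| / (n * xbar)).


xbar = 296 / 10 = 29.600
sum|xi - xbar| = 35.200
CU = 100 * (1 - 35.200 / (10 * 29.600))
   = 100 * (1 - 0.1189)
   = 88.11%


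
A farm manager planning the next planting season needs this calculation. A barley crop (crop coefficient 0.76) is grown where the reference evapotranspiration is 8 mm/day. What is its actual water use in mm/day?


ETc = Kc * ET0
    = 0.76 * 8
    = 6.08 mm/day


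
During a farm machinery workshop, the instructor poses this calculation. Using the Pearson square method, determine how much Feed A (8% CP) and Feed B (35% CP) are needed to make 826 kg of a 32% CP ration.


parts_A = CP_b - target = 35 - 32 = 3
parts_B = target - CP_a = 32 - 8 = 24
total_parts = 3 + 24 = 27
Feed A = 826 * 3 / 27 = 91.78 kg
Feed B = 826 * 24 / 27 = 734.22 kg

91.78 kg


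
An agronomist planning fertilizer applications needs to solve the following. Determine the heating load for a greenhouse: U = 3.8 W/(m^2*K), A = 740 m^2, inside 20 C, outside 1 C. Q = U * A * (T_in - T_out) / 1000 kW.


dT = 20 - (1) = 19 K
Q = U * A * dT
  = 3.8 * 740 * 19
  = 53428 W = 53.43 kW


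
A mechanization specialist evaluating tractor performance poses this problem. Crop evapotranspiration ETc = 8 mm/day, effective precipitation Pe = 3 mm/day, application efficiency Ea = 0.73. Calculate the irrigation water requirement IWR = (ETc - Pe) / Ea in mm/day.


IWR = (ETc - Pe) / Ea
    = (8 - 3) / 0.73
    = 5 / 0.73
    = 6.85 mm/day


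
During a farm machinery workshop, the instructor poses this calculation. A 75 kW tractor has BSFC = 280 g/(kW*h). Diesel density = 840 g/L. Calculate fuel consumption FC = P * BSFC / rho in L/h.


FC = P * BSFC / rho_fuel
   = 75 * 280 / 840
   = 21000 / 840
   = 25 L/h


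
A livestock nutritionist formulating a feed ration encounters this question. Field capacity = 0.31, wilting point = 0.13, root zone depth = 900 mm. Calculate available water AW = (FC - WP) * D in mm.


AW = (FC - WP) * D
   = (0.31 - 0.13) * 900
   = 0.18 * 900
   = 162 mm


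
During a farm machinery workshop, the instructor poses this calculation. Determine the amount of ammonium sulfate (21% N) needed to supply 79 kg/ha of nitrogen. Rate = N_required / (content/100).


Rate = N_required / (N_content / 100)
     = 79 / (21 / 100)
     = 79 / 0.21
     = 376.19 kg/ha


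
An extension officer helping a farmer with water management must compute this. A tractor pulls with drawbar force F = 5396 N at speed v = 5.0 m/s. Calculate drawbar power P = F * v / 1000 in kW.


P = F * v / 1000
  = 5396 * 5.0 / 1000
  = 26980 / 1000
  = 26.98 kW


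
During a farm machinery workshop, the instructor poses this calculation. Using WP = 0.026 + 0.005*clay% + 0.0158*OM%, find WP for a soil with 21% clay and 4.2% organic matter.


WP = 0.026 + 0.005*21 + 0.0158*4.2
   = 0.026 + 0.1050 + 0.0664
   = 0.1974


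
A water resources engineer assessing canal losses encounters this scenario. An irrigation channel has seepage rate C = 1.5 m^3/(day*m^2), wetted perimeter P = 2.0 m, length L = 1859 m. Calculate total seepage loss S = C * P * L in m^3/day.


S = C * P * L
  = 1.5 * 2.0 * 1859
  = 5577 m^3/day


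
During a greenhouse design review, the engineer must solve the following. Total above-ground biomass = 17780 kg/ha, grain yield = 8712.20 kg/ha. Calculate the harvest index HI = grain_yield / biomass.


HI = grain_yield / biomass
   = 8712.20 / 17780
   = 0.49


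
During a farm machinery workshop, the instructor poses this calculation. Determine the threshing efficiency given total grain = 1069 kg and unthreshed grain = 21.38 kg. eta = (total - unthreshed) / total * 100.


eta = (total - unthreshed) / total * 100
    = (1069 - 21.38) / 1069 * 100
    = 1047.62 / 1069 * 100
    = 98%


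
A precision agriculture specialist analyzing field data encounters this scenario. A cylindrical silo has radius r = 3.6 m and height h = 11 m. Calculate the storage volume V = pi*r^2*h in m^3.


V = pi * r^2 * h
  = pi * 3.6^2 * 11
  = pi * 12.96 * 11
  = 447.87 m^3


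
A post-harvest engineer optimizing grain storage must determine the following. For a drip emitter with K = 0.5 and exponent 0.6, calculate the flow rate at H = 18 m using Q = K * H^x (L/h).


Q = K * H^x
  = 0.5 * 18^0.6
  = 0.5 * 5.6645
  = 2.83 L/h


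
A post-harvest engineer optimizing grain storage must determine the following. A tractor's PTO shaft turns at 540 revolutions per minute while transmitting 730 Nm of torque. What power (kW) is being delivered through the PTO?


P = 2*pi*n*T / 60000
  = 2*pi * 540 * 730 / 60000
  = 2476831.65 / 60000
  = 41.28 kW


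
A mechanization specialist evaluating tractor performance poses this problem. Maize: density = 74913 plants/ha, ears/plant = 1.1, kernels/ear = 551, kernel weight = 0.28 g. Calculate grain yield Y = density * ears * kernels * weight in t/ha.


Y = density * ears * kernels * kw
  = 74913 * 1.1 * 551 * 0.28 g/ha
  = 12713335.40 g/ha
  = 12713.34 kg/ha = 12.71 t/ha


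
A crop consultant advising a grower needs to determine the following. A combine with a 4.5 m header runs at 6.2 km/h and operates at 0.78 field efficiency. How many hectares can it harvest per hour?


C = w * v * eta_f / 10
  = 4.5 * 6.2 * 0.78 / 10
  = 21.76 / 10
  = 2.18 ha/h


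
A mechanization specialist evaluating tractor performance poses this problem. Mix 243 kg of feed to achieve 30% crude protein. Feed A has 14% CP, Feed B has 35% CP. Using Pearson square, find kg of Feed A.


parts_A = CP_b - target = 35 - 30 = 5
parts_B = target - CP_a = 30 - 14 = 16
total_parts = 5 + 16 = 21
Feed A = 243 * 5 / 21 = 57.86 kg
Feed B = 243 * 16 / 21 = 185.14 kg

57.86 kg


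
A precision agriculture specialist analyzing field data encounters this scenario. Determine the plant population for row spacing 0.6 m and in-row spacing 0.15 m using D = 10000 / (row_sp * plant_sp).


D = 10000 / (row_sp * plant_sp)
  = 10000 / (0.6 * 0.15)
  = 10000 / 0.0900
  = 111111.11 plants/ha


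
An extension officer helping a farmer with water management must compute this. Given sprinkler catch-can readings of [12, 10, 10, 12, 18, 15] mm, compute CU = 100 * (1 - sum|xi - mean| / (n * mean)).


xbar = 77 / 6 = 12.833
sum|xi - xbar| = 14.667
CU = 100 * (1 - 14.667 / (6 * 12.833))
   = 100 * (1 - 0.1905)
   = 80.95%


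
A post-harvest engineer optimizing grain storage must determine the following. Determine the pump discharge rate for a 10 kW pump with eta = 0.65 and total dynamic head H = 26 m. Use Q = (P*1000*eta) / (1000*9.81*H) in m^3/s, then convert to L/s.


Q = (P * 1000 * eta) / (rho * g * H)
  = (10 * 1000 * 0.65) / (1000 * 9.81 * 26)
  = 6500 / 255060
  = 0.02548 m^3/s = 25.48 L/s


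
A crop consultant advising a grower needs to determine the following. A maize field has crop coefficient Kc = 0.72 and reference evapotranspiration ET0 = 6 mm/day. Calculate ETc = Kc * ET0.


ETc = Kc * ET0
    = 0.72 * 6
    = 4.32 mm/day


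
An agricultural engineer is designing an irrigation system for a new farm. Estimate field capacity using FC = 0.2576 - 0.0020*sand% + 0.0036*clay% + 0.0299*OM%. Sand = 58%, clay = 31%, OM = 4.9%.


FC = 0.2576 - 0.0020*58 + 0.0036*31 + 0.0299*4.9
   = 0.2576 - 0.1160 + 0.1116 + 0.1465
   = 0.3997


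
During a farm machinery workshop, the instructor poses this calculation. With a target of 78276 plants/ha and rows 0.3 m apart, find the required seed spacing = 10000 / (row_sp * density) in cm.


spacing = 10000 / (row_sp * density)
        = 10000 / (0.3 * 78276)
        = 10000 / 23482.80
        = 0.42584 m = 42.58 cm


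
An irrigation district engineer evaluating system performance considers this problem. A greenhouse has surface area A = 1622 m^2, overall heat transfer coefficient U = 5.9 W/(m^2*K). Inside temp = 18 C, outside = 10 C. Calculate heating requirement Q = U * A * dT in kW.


dT = 18 - (10) = 8 K
Q = U * A * dT
  = 5.9 * 1622 * 8
  = 76558.40 W = 76.56 kW


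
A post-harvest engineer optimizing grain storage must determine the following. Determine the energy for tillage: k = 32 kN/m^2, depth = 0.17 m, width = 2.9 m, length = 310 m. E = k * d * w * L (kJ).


E = k * d * w * L
  = 32 * 0.17 * 2.9 * 310
  = 4890.56 kJ


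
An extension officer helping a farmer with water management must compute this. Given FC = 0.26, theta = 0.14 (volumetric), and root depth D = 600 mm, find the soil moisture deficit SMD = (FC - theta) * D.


SMD = (FC - theta) * D
    = (0.26 - 0.14) * 600
    = 0.120 * 600
    = 72 mm


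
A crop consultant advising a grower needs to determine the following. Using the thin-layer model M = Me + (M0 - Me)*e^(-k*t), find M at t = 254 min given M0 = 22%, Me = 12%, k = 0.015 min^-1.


M = Me + (M0 - Me) * e^(-k*t)
  = 12 + (22 - 12) * e^(-0.015*254)
  = 12 + 10 * e^(-3.810)
  = 12 + 10 * 0.02215
  = 12 + 0.2215
  = 12.22%


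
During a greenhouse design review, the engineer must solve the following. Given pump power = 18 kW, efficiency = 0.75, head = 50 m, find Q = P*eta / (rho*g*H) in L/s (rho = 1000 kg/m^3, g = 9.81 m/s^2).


Q = (P * 1000 * eta) / (rho * g * H)
  = (18 * 1000 * 0.75) / (1000 * 9.81 * 50)
  = 13500 / 490500
  = 0.02752 m^3/s = 27.52 L/s


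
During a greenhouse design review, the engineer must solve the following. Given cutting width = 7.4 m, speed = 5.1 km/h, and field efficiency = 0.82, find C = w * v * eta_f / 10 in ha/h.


C = w * v * eta_f / 10
  = 7.4 * 5.1 * 0.82 / 10
  = 30.95 / 10
  = 3.09 ha/h


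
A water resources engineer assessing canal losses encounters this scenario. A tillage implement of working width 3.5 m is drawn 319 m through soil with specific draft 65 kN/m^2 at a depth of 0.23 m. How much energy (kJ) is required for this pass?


E = k * d * w * L
  = 65 * 0.23 * 3.5 * 319
  = 16691.68 kJ


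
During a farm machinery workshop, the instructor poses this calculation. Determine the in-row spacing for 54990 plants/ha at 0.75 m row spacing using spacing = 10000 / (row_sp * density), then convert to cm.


spacing = 10000 / (row_sp * density)
        = 10000 / (0.75 * 54990)
        = 10000 / 41242.50
        = 0.24247 m = 24.25 cm


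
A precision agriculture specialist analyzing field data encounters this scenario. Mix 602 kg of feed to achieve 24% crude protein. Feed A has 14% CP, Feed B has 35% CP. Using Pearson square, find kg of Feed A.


parts_A = CP_b - target = 35 - 24 = 11
parts_B = target - CP_a = 24 - 14 = 10
total_parts = 11 + 10 = 21
Feed A = 602 * 11 / 21 = 315.33 kg
Feed B = 602 * 10 / 21 = 286.67 kg

315.33 kg


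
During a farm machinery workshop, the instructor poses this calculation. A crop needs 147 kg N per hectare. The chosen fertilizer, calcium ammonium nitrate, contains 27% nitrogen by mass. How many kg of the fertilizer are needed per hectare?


Rate = N_required / (N_content / 100)
     = 147 / (27 / 100)
     = 147 / 0.27
     = 544.44 kg/ha


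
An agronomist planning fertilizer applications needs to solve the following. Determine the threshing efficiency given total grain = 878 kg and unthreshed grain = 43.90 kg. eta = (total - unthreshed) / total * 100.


eta = (total - unthreshed) / total * 100
    = (878 - 43.90) / 878 * 100
    = 834.10 / 878 * 100
    = 95%


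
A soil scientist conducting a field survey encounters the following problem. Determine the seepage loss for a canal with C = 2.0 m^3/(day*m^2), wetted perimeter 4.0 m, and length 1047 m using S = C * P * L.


S = C * P * L
  = 2.0 * 4.0 * 1047
  = 8376 m^3/day


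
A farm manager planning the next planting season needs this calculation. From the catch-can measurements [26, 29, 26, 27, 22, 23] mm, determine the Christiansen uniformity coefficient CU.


xbar = 153 / 6 = 25.500
sum|xi - xbar| = 12
CU = 100 * (1 - 12 / (6 * 25.500))
   = 100 * (1 - 0.0784)
   = 92.16%


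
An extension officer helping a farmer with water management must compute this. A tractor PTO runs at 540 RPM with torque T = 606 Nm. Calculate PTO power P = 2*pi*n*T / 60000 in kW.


P = 2*pi*n*T / 60000
  = 2*pi * 540 * 606 / 60000
  = 2056109.56 / 60000
  = 34.27 kW


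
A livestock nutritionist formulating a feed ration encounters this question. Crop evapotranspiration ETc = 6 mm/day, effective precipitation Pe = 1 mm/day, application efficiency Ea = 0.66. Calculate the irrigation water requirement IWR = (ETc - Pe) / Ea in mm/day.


IWR = (ETc - Pe) / Ea
    = (6 - 1) / 0.66
    = 5 / 0.66
    = 7.58 mm/day


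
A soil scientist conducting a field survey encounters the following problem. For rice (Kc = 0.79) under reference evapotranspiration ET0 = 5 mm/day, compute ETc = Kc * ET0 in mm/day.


ETc = Kc * ET0
    = 0.79 * 5
    = 3.95 mm/day


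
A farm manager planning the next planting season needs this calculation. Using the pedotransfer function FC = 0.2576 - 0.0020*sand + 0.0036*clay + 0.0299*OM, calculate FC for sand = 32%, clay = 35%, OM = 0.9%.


FC = 0.2576 - 0.0020*32 + 0.0036*35 + 0.0299*0.9
   = 0.2576 - 0.0640 + 0.1260 + 0.0269
   = 0.3465


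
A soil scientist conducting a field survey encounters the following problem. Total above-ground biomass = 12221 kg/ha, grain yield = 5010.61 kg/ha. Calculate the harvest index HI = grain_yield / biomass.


HI = grain_yield / biomass
   = 5010.61 / 12221
   = 0.41


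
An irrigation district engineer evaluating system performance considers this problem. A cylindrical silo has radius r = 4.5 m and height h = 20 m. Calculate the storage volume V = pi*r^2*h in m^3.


V = pi * r^2 * h
  = pi * 4.5^2 * 20
  = pi * 20.25 * 20
  = 1272.35 m^3


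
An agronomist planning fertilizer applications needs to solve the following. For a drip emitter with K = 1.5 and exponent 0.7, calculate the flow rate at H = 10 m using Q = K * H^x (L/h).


Q = K * H^x
  = 1.5 * 10^0.7
  = 1.5 * 5.0119
  = 7.52 L/h


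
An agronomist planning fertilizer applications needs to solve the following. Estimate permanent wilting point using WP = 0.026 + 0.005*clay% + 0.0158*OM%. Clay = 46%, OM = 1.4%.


WP = 0.026 + 0.005*46 + 0.0158*1.4
   = 0.026 + 0.2300 + 0.0221
   = 0.2781


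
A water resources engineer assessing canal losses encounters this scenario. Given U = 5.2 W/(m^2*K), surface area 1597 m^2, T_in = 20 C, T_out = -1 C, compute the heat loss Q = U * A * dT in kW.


dT = 20 - (-1) = 21 K
Q = U * A * dT
  = 5.2 * 1597 * 21
  = 174392.40 W = 174.39 kW
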